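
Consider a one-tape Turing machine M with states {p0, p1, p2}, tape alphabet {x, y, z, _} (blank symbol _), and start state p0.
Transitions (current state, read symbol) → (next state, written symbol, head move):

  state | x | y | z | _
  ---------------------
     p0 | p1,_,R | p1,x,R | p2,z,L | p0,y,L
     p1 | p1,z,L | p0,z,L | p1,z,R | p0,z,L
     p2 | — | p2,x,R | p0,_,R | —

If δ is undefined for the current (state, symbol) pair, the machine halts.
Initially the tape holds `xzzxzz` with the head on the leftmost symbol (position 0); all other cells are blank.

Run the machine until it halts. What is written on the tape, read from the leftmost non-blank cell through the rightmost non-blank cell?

p0 | [x]zzxzz_   read x → write _, move R, go to p1
p1 | _[z]zxzz_   read z → write z, move R, go to p1
p1 | _z[z]xzz_   read z → write z, move R, go to p1
p1 | _zz[x]zz_   read x → write z, move L, go to p1
p1 | _z[z]zzz_   read z → write z, move R, go to p1
p1 | _zz[z]zz_   read z → write z, move R, go to p1
p1 | _zzz[z]z_   read z → write z, move R, go to p1
p1 | _zzzz[z]_   read z → write z, move R, go to p1
p1 | _zzzzz[_]   read _ → write z, move L, go to p0
p0 | _zzzz[z]z   read z → write z, move L, go to p2
p2 | _zzz[z]zz   read z → write _, move R, go to p0
p0 | _zzz_[z]z   read z → write z, move L, go to p2
p2 | _zzz[_]zz
The non-blank tape span at halt is zzz_zz.

zzz_zz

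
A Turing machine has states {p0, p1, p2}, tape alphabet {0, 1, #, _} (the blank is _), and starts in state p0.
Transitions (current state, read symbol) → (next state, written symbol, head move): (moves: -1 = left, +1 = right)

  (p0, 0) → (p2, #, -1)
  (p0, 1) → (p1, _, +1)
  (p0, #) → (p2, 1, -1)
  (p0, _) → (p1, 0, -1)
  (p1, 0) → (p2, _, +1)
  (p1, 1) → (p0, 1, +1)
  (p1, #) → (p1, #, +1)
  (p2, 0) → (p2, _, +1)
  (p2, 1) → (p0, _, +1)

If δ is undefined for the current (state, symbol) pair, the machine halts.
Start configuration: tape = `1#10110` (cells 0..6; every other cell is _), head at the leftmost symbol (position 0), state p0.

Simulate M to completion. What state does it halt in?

p2

p0 | [1]#10110   read 1 → write _, move +1, go to p1
p1 | _[#]10110   read # → write #, move +1, go to p1
p1 | _#[1]0110   read 1 → write 1, move +1, go to p0
p0 | _#1[0]110   read 0 → write #, move -1, go to p2
p2 | _#[1]#110   read 1 → write _, move +1, go to p0
p0 | _#_[#]110   read # → write 1, move -1, go to p2
p2 | _#[_]1110
No transition is defined for (p2, _); M halts in state p2.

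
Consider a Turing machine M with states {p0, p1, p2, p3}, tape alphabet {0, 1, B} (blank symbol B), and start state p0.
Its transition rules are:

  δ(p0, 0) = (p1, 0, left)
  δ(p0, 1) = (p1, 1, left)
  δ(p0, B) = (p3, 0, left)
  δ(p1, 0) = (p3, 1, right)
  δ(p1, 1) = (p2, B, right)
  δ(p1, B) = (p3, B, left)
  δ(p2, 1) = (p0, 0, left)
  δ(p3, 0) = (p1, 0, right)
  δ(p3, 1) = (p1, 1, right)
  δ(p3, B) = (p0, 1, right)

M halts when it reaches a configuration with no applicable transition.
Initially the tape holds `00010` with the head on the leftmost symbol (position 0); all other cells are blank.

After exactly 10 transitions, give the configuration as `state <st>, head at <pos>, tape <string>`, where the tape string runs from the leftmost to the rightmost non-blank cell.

p0 | BB[0]0010   read 0 → write 0, move left, go to p1
p1 | B[B]00010   read B → write B, move left, go to p3
p3 | [B]B00010   read B → write 1, move right, go to p0
p0 | 1[B]00010   read B → write 0, move left, go to p3
p3 | [1]000010   read 1 → write 1, move right, go to p1
p1 | 1[0]00010   read 0 → write 1, move right, go to p3
p3 | 11[0]0010   read 0 → write 0, move right, go to p1
p1 | 110[0]010   read 0 → write 1, move right, go to p3
p3 | 1101[0]10   read 0 → write 0, move right, go to p1
p1 | 11010[1]0   read 1 → write B, move right, go to p2
p2 | 11010B[0]
After 10 steps: state p2, head at 4, tape 11010B0.

state p2, head at 4, tape 11010B0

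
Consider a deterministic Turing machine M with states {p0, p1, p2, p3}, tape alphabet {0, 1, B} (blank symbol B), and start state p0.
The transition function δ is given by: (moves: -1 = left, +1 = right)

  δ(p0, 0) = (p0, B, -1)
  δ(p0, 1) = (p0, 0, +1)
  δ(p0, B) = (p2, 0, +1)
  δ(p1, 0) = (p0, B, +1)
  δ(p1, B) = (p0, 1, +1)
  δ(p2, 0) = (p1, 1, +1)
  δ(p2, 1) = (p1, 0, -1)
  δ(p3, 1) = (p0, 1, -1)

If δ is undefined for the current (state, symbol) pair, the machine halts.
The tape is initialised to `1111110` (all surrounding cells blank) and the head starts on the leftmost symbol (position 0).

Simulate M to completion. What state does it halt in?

p2

state=p0 head=0 tape=B[1]111110   (p0,1)→(p0,0,+1)
state=p0 head=1 tape=B0[1]11110   (p0,1)→(p0,0,+1)
state=p0 head=2 tape=B00[1]1110   (p0,1)→(p0,0,+1)
state=p0 head=3 tape=B000[1]110   (p0,1)→(p0,0,+1)
state=p0 head=4 tape=B0000[1]10   (p0,1)→(p0,0,+1)
state=p0 head=5 tape=B00000[1]0   (p0,1)→(p0,0,+1)
state=p0 head=6 tape=B000000[0]   (p0,0)→(p0,B,-1)
state=p0 head=5 tape=B00000[0]B   (p0,0)→(p0,B,-1)
state=p0 head=4 tape=B0000[0]BB   (p0,0)→(p0,B,-1)
state=p0 head=3 tape=B000[0]BBB   (p0,0)→(p0,B,-1)
state=p0 head=2 tape=B00[0]BBBB   (p0,0)→(p0,B,-1)
state=p0 head=1 tape=B0[0]BBBBB   (p0,0)→(p0,B,-1)
state=p0 head=0 tape=B[0]BBBBBB   (p0,0)→(p0,B,-1)
state=p0 head=-1 tape=[B]BBBBBBB   (p0,B)→(p2,0,+1)
state=p2 head=0 tape=0[B]BBBBBB
No transition is defined for (p2, B); M halts in state p2.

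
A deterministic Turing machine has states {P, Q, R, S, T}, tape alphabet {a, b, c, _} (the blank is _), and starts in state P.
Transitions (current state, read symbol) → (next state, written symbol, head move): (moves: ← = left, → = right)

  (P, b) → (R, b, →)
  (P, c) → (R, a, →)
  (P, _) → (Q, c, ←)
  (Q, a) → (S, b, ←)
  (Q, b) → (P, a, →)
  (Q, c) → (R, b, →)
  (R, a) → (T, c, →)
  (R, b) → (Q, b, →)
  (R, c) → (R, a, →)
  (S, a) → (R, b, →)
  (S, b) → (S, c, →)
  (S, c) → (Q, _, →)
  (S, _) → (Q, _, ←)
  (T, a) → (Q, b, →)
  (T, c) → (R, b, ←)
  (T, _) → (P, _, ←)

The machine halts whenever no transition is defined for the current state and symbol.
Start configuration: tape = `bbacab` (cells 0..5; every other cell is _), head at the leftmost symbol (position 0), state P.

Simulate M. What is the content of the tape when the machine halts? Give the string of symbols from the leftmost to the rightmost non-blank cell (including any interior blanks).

state=P head=0 tape=[b]bacab   (P,b)→(R,b,→)
state=R head=1 tape=b[b]acab   (R,b)→(Q,b,→)
state=Q head=2 tape=bb[a]cab   (Q,a)→(S,b,←)
state=S head=1 tape=b[b]bcab   (S,b)→(S,c,→)
state=S head=2 tape=bc[b]cab   (S,b)→(S,c,→)
state=S head=3 tape=bcc[c]ab   (S,c)→(Q,_,→)
state=Q head=4 tape=bcc_[a]b   (Q,a)→(S,b,←)
state=S head=3 tape=bcc[_]bb   (S,_)→(Q,_,←)
state=Q head=2 tape=bc[c]_bb   (Q,c)→(R,b,→)
state=R head=3 tape=bcb[_]bb
The non-blank tape span at halt is bcb_bb.

bcb_bb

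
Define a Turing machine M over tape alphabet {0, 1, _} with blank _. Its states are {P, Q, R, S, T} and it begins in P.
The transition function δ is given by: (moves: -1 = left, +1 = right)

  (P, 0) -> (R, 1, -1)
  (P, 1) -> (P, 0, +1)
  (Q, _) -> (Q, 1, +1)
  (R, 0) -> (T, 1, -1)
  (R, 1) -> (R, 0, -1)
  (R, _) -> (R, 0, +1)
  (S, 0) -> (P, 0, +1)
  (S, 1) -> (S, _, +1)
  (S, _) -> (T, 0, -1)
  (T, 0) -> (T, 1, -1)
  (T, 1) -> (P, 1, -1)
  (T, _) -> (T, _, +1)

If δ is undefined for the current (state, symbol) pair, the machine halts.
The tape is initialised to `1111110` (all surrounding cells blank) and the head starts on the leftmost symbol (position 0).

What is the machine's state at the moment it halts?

state=P head=0 tape=_[1]111110   (P,1)→(P,0,+1)
state=P head=1 tape=_0[1]11110   (P,1)→(P,0,+1)
state=P head=2 tape=_00[1]1110   (P,1)→(P,0,+1)
state=P head=3 tape=_000[1]110   (P,1)→(P,0,+1)
state=P head=4 tape=_0000[1]10   (P,1)→(P,0,+1)
state=P head=5 tape=_00000[1]0   (P,1)→(P,0,+1)
state=P head=6 tape=_000000[0]   (P,0)→(R,1,-1)
state=R head=5 tape=_00000[0]1   (R,0)→(T,1,-1)
state=T head=4 tape=_0000[0]11   (T,0)→(T,1,-1)
state=T head=3 tape=_000[0]111   (T,0)→(T,1,-1)
state=T head=2 tape=_00[0]1111   (T,0)→(T,1,-1)
state=T head=1 tape=_0[0]11111   (T,0)→(T,1,-1)
state=T head=0 tape=_[0]111111   (T,0)→(T,1,-1)
state=T head=-1 tape=[_]1111111   (T,_)→(T,_,+1)
state=T head=0 tape=_[1]111111   (T,1)→(P,1,-1)
state=P head=-1 tape=[_]1111111
No transition is defined for (P, _); M halts in state P.

P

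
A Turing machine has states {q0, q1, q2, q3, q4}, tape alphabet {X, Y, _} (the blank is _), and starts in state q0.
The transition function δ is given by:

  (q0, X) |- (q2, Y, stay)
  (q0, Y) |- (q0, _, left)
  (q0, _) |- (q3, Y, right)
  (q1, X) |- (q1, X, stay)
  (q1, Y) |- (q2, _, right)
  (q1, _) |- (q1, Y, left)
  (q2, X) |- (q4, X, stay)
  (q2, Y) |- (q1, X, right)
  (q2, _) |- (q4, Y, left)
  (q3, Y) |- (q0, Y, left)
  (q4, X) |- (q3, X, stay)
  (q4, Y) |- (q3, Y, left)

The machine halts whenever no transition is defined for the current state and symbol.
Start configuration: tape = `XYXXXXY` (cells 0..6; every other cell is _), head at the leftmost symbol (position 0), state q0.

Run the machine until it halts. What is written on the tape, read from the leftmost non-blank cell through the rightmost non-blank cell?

X_XXXXY

state=q0 head=0 tape=[X]YXXXXY   (q0,X)→(q2,Y,stay)
state=q2 head=0 tape=[Y]YXXXXY   (q2,Y)→(q1,X,right)
state=q1 head=1 tape=X[Y]XXXXY   (q1,Y)→(q2,_,right)
state=q2 head=2 tape=X_[X]XXXY   (q2,X)→(q4,X,stay)
state=q4 head=2 tape=X_[X]XXXY   (q4,X)→(q3,X,stay)
state=q3 head=2 tape=X_[X]XXXY
The non-blank tape span at halt is X_XXXXY.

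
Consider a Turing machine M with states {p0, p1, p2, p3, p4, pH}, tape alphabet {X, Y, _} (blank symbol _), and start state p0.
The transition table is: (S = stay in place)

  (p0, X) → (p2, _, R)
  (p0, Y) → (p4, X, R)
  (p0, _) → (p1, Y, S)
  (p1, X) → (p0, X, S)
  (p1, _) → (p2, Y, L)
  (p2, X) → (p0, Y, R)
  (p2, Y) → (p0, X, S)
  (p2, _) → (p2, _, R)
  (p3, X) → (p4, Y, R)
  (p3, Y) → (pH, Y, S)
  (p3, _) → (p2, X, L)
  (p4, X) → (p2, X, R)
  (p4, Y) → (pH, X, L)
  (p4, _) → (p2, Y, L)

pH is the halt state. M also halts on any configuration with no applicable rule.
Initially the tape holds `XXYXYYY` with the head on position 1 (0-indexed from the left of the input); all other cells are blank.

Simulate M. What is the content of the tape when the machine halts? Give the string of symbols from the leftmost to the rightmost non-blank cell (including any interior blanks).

state=p0 head=1 tape=X[X]YXYYY   (p0,X)→(p2,_,R)
state=p2 head=2 tape=X_[Y]XYYY   (p2,Y)→(p0,X,S)
state=p0 head=2 tape=X_[X]XYYY   (p0,X)→(p2,_,R)
state=p2 head=3 tape=X__[X]YYY   (p2,X)→(p0,Y,R)
state=p0 head=4 tape=X__Y[Y]YY   (p0,Y)→(p4,X,R)
state=p4 head=5 tape=X__YX[Y]Y   (p4,Y)→(pH,X,L)
state=pH head=4 tape=X__Y[X]XY
The non-blank tape span at halt is X__YXXY.

X__YXXY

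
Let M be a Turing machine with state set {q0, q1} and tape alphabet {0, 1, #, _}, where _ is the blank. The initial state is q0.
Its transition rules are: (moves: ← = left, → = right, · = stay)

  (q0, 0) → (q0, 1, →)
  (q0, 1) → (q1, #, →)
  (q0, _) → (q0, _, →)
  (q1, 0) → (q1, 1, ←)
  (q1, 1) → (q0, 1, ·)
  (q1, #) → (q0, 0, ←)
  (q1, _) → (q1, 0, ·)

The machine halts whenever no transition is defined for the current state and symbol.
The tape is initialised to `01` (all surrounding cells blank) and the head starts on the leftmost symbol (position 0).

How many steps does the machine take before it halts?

16

state=q0 head=0 tape=_[0]1__   (q0,0)→(q0,1,→)
state=q0 head=1 tape=_1[1]__   (q0,1)→(q1,#,→)
state=q1 head=2 tape=_1#[_]_   (q1,_)→(q1,0,·)
state=q1 head=2 tape=_1#[0]_   (q1,0)→(q1,1,←)
state=q1 head=1 tape=_1[#]1_   (q1,#)→(q0,0,←)
state=q0 head=0 tape=_[1]01_   (q0,1)→(q1,#,→)
state=q1 head=1 tape=_#[0]1_   (q1,0)→(q1,1,←)
state=q1 head=0 tape=_[#]11_   (q1,#)→(q0,0,←)
state=q0 head=-1 tape=[_]011_   (q0,_)→(q0,_,→)
state=q0 head=0 tape=_[0]11_   (q0,0)→(q0,1,→)
state=q0 head=1 tape=_1[1]1_   (q0,1)→(q1,#,→)
state=q1 head=2 tape=_1#[1]_   (q1,1)→(q0,1,·)
state=q0 head=2 tape=_1#[1]_   (q0,1)→(q1,#,→)
state=q1 head=3 tape=_1##[_]   (q1,_)→(q1,0,·)
state=q1 head=3 tape=_1##[0]   (q1,0)→(q1,1,←)
state=q1 head=2 tape=_1#[#]1   (q1,#)→(q0,0,←)
state=q0 head=1 tape=_1[#]01
M halts after 16 transitions.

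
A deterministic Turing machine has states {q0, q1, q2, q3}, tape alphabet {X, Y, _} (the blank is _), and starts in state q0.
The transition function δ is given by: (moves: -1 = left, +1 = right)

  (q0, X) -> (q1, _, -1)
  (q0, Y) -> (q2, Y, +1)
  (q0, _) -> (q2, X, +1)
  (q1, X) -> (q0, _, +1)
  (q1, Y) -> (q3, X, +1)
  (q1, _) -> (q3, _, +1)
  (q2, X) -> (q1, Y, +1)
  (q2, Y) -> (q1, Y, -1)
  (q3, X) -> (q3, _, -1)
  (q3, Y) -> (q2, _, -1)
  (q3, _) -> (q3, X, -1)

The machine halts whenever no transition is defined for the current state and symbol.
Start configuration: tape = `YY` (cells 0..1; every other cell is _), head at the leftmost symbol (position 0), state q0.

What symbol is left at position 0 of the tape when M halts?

q0 | _[Y]Y_   read Y → write Y, move +1, go to q2
q2 | _Y[Y]_   read Y → write Y, move -1, go to q1
q1 | _[Y]Y_   read Y → write X, move +1, go to q3
q3 | _X[Y]_   read Y → write _, move -1, go to q2
q2 | _[X]__   read X → write Y, move +1, go to q1
q1 | _Y[_]_   read _ → write _, move +1, go to q3
q3 | _Y_[_]   read _ → write X, move -1, go to q3
q3 | _Y[_]X   read _ → write X, move -1, go to q3
q3 | _[Y]XX   read Y → write _, move -1, go to q2
q2 | [_]_XX
Cell 0 holds _ when M halts.

_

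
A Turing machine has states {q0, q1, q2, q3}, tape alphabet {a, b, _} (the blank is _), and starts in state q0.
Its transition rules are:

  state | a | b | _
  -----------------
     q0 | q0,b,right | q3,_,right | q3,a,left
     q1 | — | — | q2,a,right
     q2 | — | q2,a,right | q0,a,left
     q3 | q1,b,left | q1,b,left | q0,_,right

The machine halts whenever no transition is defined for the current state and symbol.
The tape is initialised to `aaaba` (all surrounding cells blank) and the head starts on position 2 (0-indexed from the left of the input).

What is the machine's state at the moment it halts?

q1

q0 | aa[a]ba__   read a → write b, move right, go to q0
q0 | aab[b]a__   read b → write _, move right, go to q3
q3 | aab_[a]__   read a → write b, move left, go to q1
q1 | aab[_]b__   read _ → write a, move right, go to q2
q2 | aaba[b]__   read b → write a, move right, go to q2
q2 | aabaa[_]_   read _ → write a, move left, go to q0
q0 | aaba[a]a_   read a → write b, move right, go to q0
q0 | aabab[a]_   read a → write b, move right, go to q0
q0 | aababb[_]   read _ → write a, move left, go to q3
q3 | aabab[b]a   read b → write b, move left, go to q1
q1 | aaba[b]ba
No transition is defined for (q1, b); M halts in state q1.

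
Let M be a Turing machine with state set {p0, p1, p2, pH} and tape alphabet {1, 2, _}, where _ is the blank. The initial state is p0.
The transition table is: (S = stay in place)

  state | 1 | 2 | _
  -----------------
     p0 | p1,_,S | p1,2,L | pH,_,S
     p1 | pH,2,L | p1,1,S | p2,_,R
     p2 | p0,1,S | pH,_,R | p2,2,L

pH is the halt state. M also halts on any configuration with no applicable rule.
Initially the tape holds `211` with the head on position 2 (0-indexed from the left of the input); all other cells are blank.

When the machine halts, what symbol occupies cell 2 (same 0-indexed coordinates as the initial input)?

state=p0 head=2 tape=21[1]_   (p0,1)→(p1,_,S)
state=p1 head=2 tape=21[_]_   (p1,_)→(p2,_,R)
state=p2 head=3 tape=21_[_]   (p2,_)→(p2,2,L)
state=p2 head=2 tape=21[_]2   (p2,_)→(p2,2,L)
state=p2 head=1 tape=2[1]22   (p2,1)→(p0,1,S)
state=p0 head=1 tape=2[1]22   (p0,1)→(p1,_,S)
state=p1 head=1 tape=2[_]22   (p1,_)→(p2,_,R)
state=p2 head=2 tape=2_[2]2   (p2,2)→(pH,_,R)
state=pH head=3 tape=2__[2]
Cell 2 holds _ when M halts.

_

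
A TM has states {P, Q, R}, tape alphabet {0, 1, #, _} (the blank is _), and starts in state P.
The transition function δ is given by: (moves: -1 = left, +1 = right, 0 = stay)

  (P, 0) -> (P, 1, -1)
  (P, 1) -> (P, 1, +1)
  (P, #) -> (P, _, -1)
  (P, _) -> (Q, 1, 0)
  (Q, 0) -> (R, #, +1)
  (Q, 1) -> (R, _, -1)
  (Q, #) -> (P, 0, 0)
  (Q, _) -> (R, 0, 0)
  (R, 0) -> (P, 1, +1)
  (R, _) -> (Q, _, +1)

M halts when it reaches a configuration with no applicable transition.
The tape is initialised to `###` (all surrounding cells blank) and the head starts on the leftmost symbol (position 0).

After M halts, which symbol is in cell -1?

1

state=P head=0 tape=__[#]##   (P,#)→(P,_,-1)
state=P head=-1 tape=_[_]_##   (P,_)→(Q,1,0)
state=Q head=-1 tape=_[1]_##   (Q,1)→(R,_,-1)
state=R head=-2 tape=[_]__##   (R,_)→(Q,_,+1)
state=Q head=-1 tape=_[_]_##   (Q,_)→(R,0,0)
state=R head=-1 tape=_[0]_##   (R,0)→(P,1,+1)
state=P head=0 tape=_1[_]##   (P,_)→(Q,1,0)
state=Q head=0 tape=_1[1]##   (Q,1)→(R,_,-1)
state=R head=-1 tape=_[1]_##
Cell -1 holds 1 when M halts.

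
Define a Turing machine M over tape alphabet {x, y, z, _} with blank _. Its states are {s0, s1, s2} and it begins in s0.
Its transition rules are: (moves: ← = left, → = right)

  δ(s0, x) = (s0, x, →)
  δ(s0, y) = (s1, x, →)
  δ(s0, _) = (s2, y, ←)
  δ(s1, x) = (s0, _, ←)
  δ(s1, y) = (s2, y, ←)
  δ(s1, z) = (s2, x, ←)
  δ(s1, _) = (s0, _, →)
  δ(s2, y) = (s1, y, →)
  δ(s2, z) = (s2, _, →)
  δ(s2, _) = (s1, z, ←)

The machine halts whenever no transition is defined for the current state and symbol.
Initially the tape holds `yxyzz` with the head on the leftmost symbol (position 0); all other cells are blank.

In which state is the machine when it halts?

s0 | [y]xyzz   read y → write x, move →, go to s1
s1 | x[x]yzz   read x → write _, move ←, go to s0
s0 | [x]_yzz   read x → write x, move →, go to s0
s0 | x[_]yzz   read _ → write y, move ←, go to s2
s2 | [x]yyzz
No transition is defined for (s2, x); M halts in state s2.

s2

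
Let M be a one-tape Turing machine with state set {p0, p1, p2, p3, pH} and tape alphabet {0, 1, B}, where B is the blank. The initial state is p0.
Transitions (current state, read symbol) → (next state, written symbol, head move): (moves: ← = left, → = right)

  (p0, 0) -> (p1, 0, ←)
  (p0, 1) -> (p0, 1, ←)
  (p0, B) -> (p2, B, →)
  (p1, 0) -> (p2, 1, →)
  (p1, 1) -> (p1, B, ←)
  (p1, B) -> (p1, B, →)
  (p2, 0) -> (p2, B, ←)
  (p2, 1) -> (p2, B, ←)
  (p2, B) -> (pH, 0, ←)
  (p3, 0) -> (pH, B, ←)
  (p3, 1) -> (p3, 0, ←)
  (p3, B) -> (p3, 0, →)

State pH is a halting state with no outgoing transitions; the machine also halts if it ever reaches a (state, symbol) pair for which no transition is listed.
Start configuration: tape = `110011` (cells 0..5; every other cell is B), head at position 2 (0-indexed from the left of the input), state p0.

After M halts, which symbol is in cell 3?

B

state=p0 head=2 tape=B11[0]011   (p0,0)→(p1,0,←)
state=p1 head=1 tape=B1[1]0011   (p1,1)→(p1,B,←)
state=p1 head=0 tape=B[1]B0011   (p1,1)→(p1,B,←)
state=p1 head=-1 tape=[B]BB0011   (p1,B)→(p1,B,→)
state=p1 head=0 tape=B[B]B0011   (p1,B)→(p1,B,→)
state=p1 head=1 tape=BB[B]0011   (p1,B)→(p1,B,→)
state=p1 head=2 tape=BBB[0]011   (p1,0)→(p2,1,→)
state=p2 head=3 tape=BBB1[0]11   (p2,0)→(p2,B,←)
state=p2 head=2 tape=BBB[1]B11   (p2,1)→(p2,B,←)
state=p2 head=1 tape=BB[B]BB11   (p2,B)→(pH,0,←)
state=pH head=0 tape=B[B]0BB11
Cell 3 holds B when M halts.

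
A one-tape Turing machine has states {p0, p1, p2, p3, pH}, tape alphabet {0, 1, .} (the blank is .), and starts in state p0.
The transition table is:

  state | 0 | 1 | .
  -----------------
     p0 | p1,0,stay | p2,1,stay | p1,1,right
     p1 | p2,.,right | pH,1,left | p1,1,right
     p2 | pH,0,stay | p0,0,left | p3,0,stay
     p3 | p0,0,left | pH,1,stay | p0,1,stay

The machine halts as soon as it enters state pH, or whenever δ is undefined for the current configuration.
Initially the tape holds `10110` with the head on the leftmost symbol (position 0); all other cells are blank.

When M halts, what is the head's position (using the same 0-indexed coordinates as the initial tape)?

p0 | .[1]0110   read 1 → write 1, move stay, go to p2
p2 | .[1]0110   read 1 → write 0, move left, go to p0
p0 | [.]00110   read . → write 1, move right, go to p1
p1 | 1[0]0110   read 0 → write ., move right, go to p2
p2 | 1.[0]110   read 0 → write 0, move stay, go to pH
pH | 1.[0]110
At halt the head is at cell 1.

1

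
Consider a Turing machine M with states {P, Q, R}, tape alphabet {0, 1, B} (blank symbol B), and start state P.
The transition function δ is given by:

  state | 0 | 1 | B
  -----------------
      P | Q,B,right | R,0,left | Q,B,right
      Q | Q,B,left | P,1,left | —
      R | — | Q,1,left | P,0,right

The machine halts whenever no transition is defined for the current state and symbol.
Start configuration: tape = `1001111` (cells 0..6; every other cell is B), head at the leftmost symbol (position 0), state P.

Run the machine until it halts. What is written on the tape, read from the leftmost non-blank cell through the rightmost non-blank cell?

0BB01111

state=P head=0 tape=B[1]001111   (P,1)→(R,0,left)
state=R head=-1 tape=[B]0001111   (R,B)→(P,0,right)
state=P head=0 tape=0[0]001111   (P,0)→(Q,B,right)
state=Q head=1 tape=0B[0]01111   (Q,0)→(Q,B,left)
state=Q head=0 tape=0[B]B01111
The non-blank tape span at halt is 0BB01111.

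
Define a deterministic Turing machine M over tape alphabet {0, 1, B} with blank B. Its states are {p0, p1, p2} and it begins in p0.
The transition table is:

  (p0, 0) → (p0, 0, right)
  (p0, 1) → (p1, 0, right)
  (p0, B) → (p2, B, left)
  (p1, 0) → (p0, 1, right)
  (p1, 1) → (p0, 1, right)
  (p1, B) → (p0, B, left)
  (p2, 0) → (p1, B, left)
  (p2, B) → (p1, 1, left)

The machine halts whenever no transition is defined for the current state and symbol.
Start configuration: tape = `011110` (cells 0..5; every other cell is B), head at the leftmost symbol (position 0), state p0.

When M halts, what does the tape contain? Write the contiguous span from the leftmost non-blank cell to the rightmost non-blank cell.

00101

state=p0 head=0 tape=[0]11110B   (p0,0)→(p0,0,right)
state=p0 head=1 tape=0[1]1110B   (p0,1)→(p1,0,right)
state=p1 head=2 tape=00[1]110B   (p1,1)→(p0,1,right)
state=p0 head=3 tape=001[1]10B   (p0,1)→(p1,0,right)
state=p1 head=4 tape=0010[1]0B   (p1,1)→(p0,1,right)
state=p0 head=5 tape=00101[0]B   (p0,0)→(p0,0,right)
state=p0 head=6 tape=001010[B]   (p0,B)→(p2,B,left)
state=p2 head=5 tape=00101[0]B   (p2,0)→(p1,B,left)
state=p1 head=4 tape=0010[1]BB   (p1,1)→(p0,1,right)
state=p0 head=5 tape=00101[B]B   (p0,B)→(p2,B,left)
state=p2 head=4 tape=0010[1]BB
The non-blank tape span at halt is 00101.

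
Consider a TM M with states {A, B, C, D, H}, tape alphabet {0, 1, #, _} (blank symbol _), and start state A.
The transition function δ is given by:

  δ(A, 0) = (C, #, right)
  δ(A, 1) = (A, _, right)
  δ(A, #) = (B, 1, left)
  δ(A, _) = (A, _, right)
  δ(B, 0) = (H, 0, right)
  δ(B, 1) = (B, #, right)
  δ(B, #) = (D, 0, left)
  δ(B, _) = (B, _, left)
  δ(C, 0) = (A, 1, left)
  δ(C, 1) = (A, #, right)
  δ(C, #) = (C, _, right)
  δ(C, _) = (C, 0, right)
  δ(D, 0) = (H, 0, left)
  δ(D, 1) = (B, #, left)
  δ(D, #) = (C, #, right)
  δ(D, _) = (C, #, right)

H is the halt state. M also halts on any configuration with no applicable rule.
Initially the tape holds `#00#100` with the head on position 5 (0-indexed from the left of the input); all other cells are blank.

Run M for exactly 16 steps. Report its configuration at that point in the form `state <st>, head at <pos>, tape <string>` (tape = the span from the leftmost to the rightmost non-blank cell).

A | #00#1[0]0_   read 0 → write #, move right, go to C
C | #00#1#[0]_   read 0 → write 1, move left, go to A
A | #00#1[#]1_   read # → write 1, move left, go to B
B | #00#[1]11_   read 1 → write #, move right, go to B
B | #00##[1]1_   read 1 → write #, move right, go to B
B | #00###[1]_   read 1 → write #, move right, go to B
B | #00####[_]   read _ → write _, move left, go to B
B | #00###[#]_   read # → write 0, move left, go to D
D | #00##[#]0_   read # → write #, move right, go to C
C | #00###[0]_   read 0 → write 1, move left, go to A
A | #00##[#]1_   read # → write 1, move left, go to B
B | #00#[#]11_   read # → write 0, move left, go to D
D | #00[#]011_   read # → write #, move right, go to C
C | #00#[0]11_   read 0 → write 1, move left, go to A
A | #00[#]111_   read # → write 1, move left, go to B
B | #0[0]1111_   read 0 → write 0, move right, go to H
H | #00[1]111_
After 16 steps: state H, head at 3, tape #001111.

state H, head at 3, tape #001111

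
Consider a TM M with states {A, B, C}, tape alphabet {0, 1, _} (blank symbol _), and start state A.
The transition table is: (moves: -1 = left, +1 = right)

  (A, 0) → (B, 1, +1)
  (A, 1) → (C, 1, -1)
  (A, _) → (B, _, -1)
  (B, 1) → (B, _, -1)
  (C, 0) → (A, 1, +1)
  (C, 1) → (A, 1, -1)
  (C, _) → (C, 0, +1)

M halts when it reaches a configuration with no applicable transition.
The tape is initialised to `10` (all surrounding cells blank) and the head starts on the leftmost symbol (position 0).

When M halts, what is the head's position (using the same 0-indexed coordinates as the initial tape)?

-2

A | __[1]0   read 1 → write 1, move -1, go to C
C | _[_]10   read _ → write 0, move +1, go to C
C | _0[1]0   read 1 → write 1, move -1, go to A
A | _[0]10   read 0 → write 1, move +1, go to B
B | _1[1]0   read 1 → write _, move -1, go to B
B | _[1]_0   read 1 → write _, move -1, go to B
B | [_]__0
At halt the head is at cell -2.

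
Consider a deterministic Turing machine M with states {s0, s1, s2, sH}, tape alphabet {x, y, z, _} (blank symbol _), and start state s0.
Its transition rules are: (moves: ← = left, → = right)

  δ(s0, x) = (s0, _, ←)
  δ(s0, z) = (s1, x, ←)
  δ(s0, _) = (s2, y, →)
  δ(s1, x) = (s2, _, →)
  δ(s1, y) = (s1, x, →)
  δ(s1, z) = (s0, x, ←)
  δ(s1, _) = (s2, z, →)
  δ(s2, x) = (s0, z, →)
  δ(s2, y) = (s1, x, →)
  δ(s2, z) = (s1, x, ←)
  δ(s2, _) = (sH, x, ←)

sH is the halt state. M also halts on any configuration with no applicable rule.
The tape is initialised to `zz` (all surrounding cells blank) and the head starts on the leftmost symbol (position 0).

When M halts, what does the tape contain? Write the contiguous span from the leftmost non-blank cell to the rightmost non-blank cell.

x_x_x

state=s0 head=0 tape=___[z]z   (s0,z)→(s1,x,←)
state=s1 head=-1 tape=__[_]xz   (s1,_)→(s2,z,→)
state=s2 head=0 tape=__z[x]z   (s2,x)→(s0,z,→)
state=s0 head=1 tape=__zz[z]   (s0,z)→(s1,x,←)
state=s1 head=0 tape=__z[z]x   (s1,z)→(s0,x,←)
state=s0 head=-1 tape=__[z]xx   (s0,z)→(s1,x,←)
state=s1 head=-2 tape=_[_]xxx   (s1,_)→(s2,z,→)
state=s2 head=-1 tape=_z[x]xx   (s2,x)→(s0,z,→)
state=s0 head=0 tape=_zz[x]x   (s0,x)→(s0,_,←)
state=s0 head=-1 tape=_z[z]_x   (s0,z)→(s1,x,←)
state=s1 head=-2 tape=_[z]x_x   (s1,z)→(s0,x,←)
state=s0 head=-3 tape=[_]xx_x   (s0,_)→(s2,y,→)
state=s2 head=-2 tape=y[x]x_x   (s2,x)→(s0,z,→)
state=s0 head=-1 tape=yz[x]_x   (s0,x)→(s0,_,←)
state=s0 head=-2 tape=y[z]__x   (s0,z)→(s1,x,←)
state=s1 head=-3 tape=[y]x__x   (s1,y)→(s1,x,→)
state=s1 head=-2 tape=x[x]__x   (s1,x)→(s2,_,→)
state=s2 head=-1 tape=x_[_]_x   (s2,_)→(sH,x,←)
state=sH head=-2 tape=x[_]x_x
The non-blank tape span at halt is x_x_x.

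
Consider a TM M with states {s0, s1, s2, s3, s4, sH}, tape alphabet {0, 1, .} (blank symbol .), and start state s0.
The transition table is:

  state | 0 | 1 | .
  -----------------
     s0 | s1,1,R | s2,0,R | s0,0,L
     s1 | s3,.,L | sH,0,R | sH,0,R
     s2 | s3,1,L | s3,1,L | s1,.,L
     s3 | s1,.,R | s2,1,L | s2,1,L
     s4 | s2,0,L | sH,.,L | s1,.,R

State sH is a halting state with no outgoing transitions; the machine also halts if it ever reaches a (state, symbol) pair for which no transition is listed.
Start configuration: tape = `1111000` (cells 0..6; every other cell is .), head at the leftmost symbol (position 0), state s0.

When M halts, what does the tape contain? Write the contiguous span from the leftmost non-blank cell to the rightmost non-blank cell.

011000

s0 | [1]111000   read 1 → write 0, move R, go to s2
s2 | 0[1]11000   read 1 → write 1, move L, go to s3
s3 | [0]111000   read 0 → write ., move R, go to s1
s1 | .[1]11000   read 1 → write 0, move R, go to sH
sH | .0[1]1000
The non-blank tape span at halt is 011000.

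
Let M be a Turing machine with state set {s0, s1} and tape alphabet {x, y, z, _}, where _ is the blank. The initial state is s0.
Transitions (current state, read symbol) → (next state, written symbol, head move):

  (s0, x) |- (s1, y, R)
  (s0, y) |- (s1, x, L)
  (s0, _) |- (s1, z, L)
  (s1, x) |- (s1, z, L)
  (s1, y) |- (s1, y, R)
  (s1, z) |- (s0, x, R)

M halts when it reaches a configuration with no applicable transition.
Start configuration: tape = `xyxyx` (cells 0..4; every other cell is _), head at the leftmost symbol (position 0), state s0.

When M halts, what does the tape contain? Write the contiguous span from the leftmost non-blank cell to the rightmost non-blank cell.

yyxyxz

s0 | [x]yxyx_   read x → write y, move R, go to s1
s1 | y[y]xyx_   read y → write y, move R, go to s1
s1 | yy[x]yx_   read x → write z, move L, go to s1
s1 | y[y]zyx_   read y → write y, move R, go to s1
s1 | yy[z]yx_   read z → write x, move R, go to s0
s0 | yyx[y]x_   read y → write x, move L, go to s1
s1 | yy[x]xx_   read x → write z, move L, go to s1
s1 | y[y]zxx_   read y → write y, move R, go to s1
s1 | yy[z]xx_   read z → write x, move R, go to s0
s0 | yyx[x]x_   read x → write y, move R, go to s1
s1 | yyxy[x]_   read x → write z, move L, go to s1
s1 | yyx[y]z_   read y → write y, move R, go to s1
s1 | yyxy[z]_   read z → write x, move R, go to s0
s0 | yyxyx[_]   read _ → write z, move L, go to s1
s1 | yyxy[x]z   read x → write z, move L, go to s1
s1 | yyx[y]zz   read y → write y, move R, go to s1
s1 | yyxy[z]z   read z → write x, move R, go to s0
s0 | yyxyx[z]
The non-blank tape span at halt is yyxyxz.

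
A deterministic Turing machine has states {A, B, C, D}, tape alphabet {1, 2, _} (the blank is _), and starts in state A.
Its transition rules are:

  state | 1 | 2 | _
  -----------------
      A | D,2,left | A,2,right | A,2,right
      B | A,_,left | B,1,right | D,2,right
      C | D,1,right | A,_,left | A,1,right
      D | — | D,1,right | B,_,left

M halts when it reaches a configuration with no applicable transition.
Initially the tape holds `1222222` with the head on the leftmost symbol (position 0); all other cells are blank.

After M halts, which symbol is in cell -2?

1

A | __[1]222222_   read 1 → write 2, move left, go to D
D | _[_]2222222_   read _ → write _, move left, go to B
B | [_]_2222222_   read _ → write 2, move right, go to D
D | 2[_]2222222_   read _ → write _, move left, go to B
B | [2]_2222222_   read 2 → write 1, move right, go to B
B | 1[_]2222222_   read _ → write 2, move right, go to D
D | 12[2]222222_   read 2 → write 1, move right, go to D
D | 121[2]22222_   read 2 → write 1, move right, go to D
D | 1211[2]2222_   read 2 → write 1, move right, go to D
D | 12111[2]222_   read 2 → write 1, move right, go to D
D | 121111[2]22_   read 2 → write 1, move right, go to D
D | 1211111[2]2_   read 2 → write 1, move right, go to D
D | 12111111[2]_   read 2 → write 1, move right, go to D
D | 121111111[_]   read _ → write _, move left, go to B
B | 12111111[1]_   read 1 → write _, move left, go to A
A | 1211111[1]__   read 1 → write 2, move left, go to D
D | 121111[1]2__
Cell -2 holds 1 when M halts.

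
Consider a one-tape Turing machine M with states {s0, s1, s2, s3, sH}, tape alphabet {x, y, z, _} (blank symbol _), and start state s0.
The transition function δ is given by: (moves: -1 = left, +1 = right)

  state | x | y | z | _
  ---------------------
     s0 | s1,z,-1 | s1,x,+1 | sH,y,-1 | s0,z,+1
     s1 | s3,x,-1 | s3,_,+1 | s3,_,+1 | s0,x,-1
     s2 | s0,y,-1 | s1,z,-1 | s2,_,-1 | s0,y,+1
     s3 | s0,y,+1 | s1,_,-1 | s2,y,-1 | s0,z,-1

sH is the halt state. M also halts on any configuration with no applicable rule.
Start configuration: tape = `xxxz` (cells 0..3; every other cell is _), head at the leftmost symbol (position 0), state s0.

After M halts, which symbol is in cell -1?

state=s0 head=0 tape=__[x]xxz_   (s0,x)→(s1,z,-1)
state=s1 head=-1 tape=_[_]zxxz_   (s1,_)→(s0,x,-1)
state=s0 head=-2 tape=[_]xzxxz_   (s0,_)→(s0,z,+1)
state=s0 head=-1 tape=z[x]zxxz_   (s0,x)→(s1,z,-1)
state=s1 head=-2 tape=[z]zzxxz_   (s1,z)→(s3,_,+1)
state=s3 head=-1 tape=_[z]zxxz_   (s3,z)→(s2,y,-1)
state=s2 head=-2 tape=[_]yzxxz_   (s2,_)→(s0,y,+1)
state=s0 head=-1 tape=y[y]zxxz_   (s0,y)→(s1,x,+1)
state=s1 head=0 tape=yx[z]xxz_   (s1,z)→(s3,_,+1)
state=s3 head=1 tape=yx_[x]xz_   (s3,x)→(s0,y,+1)
state=s0 head=2 tape=yx_y[x]z_   (s0,x)→(s1,z,-1)
state=s1 head=1 tape=yx_[y]zz_   (s1,y)→(s3,_,+1)
state=s3 head=2 tape=yx__[z]z_   (s3,z)→(s2,y,-1)
state=s2 head=1 tape=yx_[_]yz_   (s2,_)→(s0,y,+1)
state=s0 head=2 tape=yx_y[y]z_   (s0,y)→(s1,x,+1)
state=s1 head=3 tape=yx_yx[z]_   (s1,z)→(s3,_,+1)
state=s3 head=4 tape=yx_yx_[_]   (s3,_)→(s0,z,-1)
state=s0 head=3 tape=yx_yx[_]z   (s0,_)→(s0,z,+1)
state=s0 head=4 tape=yx_yxz[z]   (s0,z)→(sH,y,-1)
state=sH head=3 tape=yx_yx[z]y
Cell -1 holds x when M halts.

x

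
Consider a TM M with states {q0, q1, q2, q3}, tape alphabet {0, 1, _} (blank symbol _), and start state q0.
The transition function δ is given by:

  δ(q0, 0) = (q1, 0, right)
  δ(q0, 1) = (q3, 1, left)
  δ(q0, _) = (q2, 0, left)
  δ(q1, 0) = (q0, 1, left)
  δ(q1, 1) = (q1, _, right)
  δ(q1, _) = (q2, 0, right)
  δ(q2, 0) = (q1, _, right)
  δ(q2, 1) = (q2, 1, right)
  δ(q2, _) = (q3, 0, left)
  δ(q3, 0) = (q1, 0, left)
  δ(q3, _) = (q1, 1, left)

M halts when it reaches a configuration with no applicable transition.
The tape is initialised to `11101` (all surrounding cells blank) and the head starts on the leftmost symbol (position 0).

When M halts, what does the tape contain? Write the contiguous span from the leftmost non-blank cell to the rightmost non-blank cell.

q0 | __[1]1101__   read 1 → write 1, move left, go to q3
q3 | _[_]11101__   read _ → write 1, move left, go to q1
q1 | [_]111101__   read _ → write 0, move right, go to q2
q2 | 0[1]11101__   read 1 → write 1, move right, go to q2
q2 | 01[1]1101__   read 1 → write 1, move right, go to q2
q2 | 011[1]101__   read 1 → write 1, move right, go to q2
q2 | 0111[1]01__   read 1 → write 1, move right, go to q2
q2 | 01111[0]1__   read 0 → write _, move right, go to q1
q1 | 01111_[1]__   read 1 → write _, move right, go to q1
q1 | 01111__[_]_   read _ → write 0, move right, go to q2
q2 | 01111__0[_]   read _ → write 0, move left, go to q3
q3 | 01111__[0]0   read 0 → write 0, move left, go to q1
q1 | 01111_[_]00   read _ → write 0, move right, go to q2
q2 | 01111_0[0]0   read 0 → write _, move right, go to q1
q1 | 01111_0_[0]   read 0 → write 1, move left, go to q0
q0 | 01111_0[_]1   read _ → write 0, move left, go to q2
q2 | 01111_[0]01   read 0 → write _, move right, go to q1
q1 | 01111__[0]1   read 0 → write 1, move left, go to q0
q0 | 01111_[_]11   read _ → write 0, move left, go to q2
q2 | 01111[_]011   read _ → write 0, move left, go to q3
q3 | 0111[1]0011
The non-blank tape span at halt is 011110011.

011110011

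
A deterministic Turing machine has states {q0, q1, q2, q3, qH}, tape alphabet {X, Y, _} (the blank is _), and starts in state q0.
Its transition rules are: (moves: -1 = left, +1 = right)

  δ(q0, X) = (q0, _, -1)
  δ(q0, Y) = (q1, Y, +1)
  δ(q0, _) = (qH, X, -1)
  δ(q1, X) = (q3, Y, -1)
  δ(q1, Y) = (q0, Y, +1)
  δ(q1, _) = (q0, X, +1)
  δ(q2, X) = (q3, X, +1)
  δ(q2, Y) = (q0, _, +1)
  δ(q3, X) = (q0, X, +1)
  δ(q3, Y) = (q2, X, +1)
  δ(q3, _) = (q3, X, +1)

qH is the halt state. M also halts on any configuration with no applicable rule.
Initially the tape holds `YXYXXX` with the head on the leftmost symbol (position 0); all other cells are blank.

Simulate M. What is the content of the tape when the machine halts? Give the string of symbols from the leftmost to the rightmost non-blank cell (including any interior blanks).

X_XX_X

state=q0 head=0 tape=[Y]XYXXX   (q0,Y)→(q1,Y,+1)
state=q1 head=1 tape=Y[X]YXXX   (q1,X)→(q3,Y,-1)
state=q3 head=0 tape=[Y]YYXXX   (q3,Y)→(q2,X,+1)
state=q2 head=1 tape=X[Y]YXXX   (q2,Y)→(q0,_,+1)
state=q0 head=2 tape=X_[Y]XXX   (q0,Y)→(q1,Y,+1)
state=q1 head=3 tape=X_Y[X]XX   (q1,X)→(q3,Y,-1)
state=q3 head=2 tape=X_[Y]YXX   (q3,Y)→(q2,X,+1)
state=q2 head=3 tape=X_X[Y]XX   (q2,Y)→(q0,_,+1)
state=q0 head=4 tape=X_X_[X]X   (q0,X)→(q0,_,-1)
state=q0 head=3 tape=X_X[_]_X   (q0,_)→(qH,X,-1)
state=qH head=2 tape=X_[X]X_X
The non-blank tape span at halt is X_XX_X.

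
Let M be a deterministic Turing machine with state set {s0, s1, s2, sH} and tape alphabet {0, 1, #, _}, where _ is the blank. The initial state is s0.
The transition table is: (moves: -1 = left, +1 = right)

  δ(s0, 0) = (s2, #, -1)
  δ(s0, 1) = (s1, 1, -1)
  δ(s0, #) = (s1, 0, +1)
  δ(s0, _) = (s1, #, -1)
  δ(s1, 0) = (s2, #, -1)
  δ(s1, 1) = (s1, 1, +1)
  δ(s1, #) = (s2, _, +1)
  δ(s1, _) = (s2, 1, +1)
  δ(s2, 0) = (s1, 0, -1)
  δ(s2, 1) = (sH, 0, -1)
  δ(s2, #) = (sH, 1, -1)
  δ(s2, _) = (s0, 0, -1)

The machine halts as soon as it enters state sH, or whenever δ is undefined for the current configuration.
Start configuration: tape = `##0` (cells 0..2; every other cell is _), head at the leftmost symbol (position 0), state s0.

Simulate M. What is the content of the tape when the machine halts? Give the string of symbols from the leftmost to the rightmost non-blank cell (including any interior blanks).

s0 | [#]#0   read # → write 0, move +1, go to s1
s1 | 0[#]0   read # → write _, move +1, go to s2
s2 | 0_[0]   read 0 → write 0, move -1, go to s1
s1 | 0[_]0   read _ → write 1, move +1, go to s2
s2 | 01[0]   read 0 → write 0, move -1, go to s1
s1 | 0[1]0   read 1 → write 1, move +1, go to s1
s1 | 01[0]   read 0 → write #, move -1, go to s2
s2 | 0[1]#   read 1 → write 0, move -1, go to sH
sH | [0]0#
The non-blank tape span at halt is 00#.

00#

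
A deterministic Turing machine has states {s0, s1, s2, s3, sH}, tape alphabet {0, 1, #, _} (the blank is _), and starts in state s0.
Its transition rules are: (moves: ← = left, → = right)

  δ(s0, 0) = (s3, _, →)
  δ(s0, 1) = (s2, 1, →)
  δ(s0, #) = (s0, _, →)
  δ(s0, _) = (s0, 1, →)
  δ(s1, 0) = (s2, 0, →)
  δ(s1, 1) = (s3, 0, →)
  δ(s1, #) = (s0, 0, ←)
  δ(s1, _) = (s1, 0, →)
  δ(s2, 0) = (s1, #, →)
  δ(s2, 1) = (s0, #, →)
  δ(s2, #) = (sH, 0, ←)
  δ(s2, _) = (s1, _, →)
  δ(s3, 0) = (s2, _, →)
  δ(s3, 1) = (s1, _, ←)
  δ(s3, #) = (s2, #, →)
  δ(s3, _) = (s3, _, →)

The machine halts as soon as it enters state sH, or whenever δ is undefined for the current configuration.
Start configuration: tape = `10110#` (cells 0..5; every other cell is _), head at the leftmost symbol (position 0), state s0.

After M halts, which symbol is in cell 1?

state=s0 head=0 tape=[1]0110#   (s0,1)→(s2,1,→)
state=s2 head=1 tape=1[0]110#   (s2,0)→(s1,#,→)
state=s1 head=2 tape=1#[1]10#   (s1,1)→(s3,0,→)
state=s3 head=3 tape=1#0[1]0#   (s3,1)→(s1,_,←)
state=s1 head=2 tape=1#[0]_0#   (s1,0)→(s2,0,→)
state=s2 head=3 tape=1#0[_]0#   (s2,_)→(s1,_,→)
state=s1 head=4 tape=1#0_[0]#   (s1,0)→(s2,0,→)
state=s2 head=5 tape=1#0_0[#]   (s2,#)→(sH,0,←)
state=sH head=4 tape=1#0_[0]0
Cell 1 holds # when M halts.

#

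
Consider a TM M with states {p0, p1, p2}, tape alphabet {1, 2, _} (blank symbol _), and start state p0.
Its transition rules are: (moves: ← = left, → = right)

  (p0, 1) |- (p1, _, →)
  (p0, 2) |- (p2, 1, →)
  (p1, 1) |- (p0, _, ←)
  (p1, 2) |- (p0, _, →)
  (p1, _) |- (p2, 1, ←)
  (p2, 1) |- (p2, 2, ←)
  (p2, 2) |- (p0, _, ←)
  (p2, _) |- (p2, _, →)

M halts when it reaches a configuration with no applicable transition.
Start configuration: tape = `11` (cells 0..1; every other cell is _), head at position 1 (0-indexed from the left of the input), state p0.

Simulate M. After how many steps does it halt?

6

state=p0 head=1 tape=1[1]_   (p0,1)→(p1,_,→)
state=p1 head=2 tape=1_[_]   (p1,_)→(p2,1,←)
state=p2 head=1 tape=1[_]1   (p2,_)→(p2,_,→)
state=p2 head=2 tape=1_[1]   (p2,1)→(p2,2,←)
state=p2 head=1 tape=1[_]2   (p2,_)→(p2,_,→)
state=p2 head=2 tape=1_[2]   (p2,2)→(p0,_,←)
state=p0 head=1 tape=1[_]_
M halts after 6 transitions.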